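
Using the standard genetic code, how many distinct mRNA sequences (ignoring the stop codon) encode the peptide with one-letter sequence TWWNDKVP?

512

Thr: 4 codons.
Trp: 1 codon.
Trp: 1 codon.
Asn: 2 codons.
Asp: 2 codons.
Lys: 2 codons.
Val: 4 codons.
Pro: 4 codons.
4 × 1 × 1 × 2 × 2 × 2 × 4 × 4 = 512.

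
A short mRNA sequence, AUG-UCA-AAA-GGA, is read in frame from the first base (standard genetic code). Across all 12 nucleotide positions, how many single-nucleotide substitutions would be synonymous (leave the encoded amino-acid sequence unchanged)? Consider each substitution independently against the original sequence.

Codon 1 (AUG, Met): 0 synonymous substitutions.
Codon 2 (UCA, Ser): 3 synonymous substitutions.
Codon 3 (AAA, Lys): 1 synonymous substitution.
Codon 4 (GGA, Gly): 3 synonymous substitutions.
Total: 0 + 3 + 1 + 3 = 7.

7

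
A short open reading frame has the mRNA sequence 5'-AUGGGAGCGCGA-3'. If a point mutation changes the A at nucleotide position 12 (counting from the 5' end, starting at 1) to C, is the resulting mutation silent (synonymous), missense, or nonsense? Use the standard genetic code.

Position 12 falls in codon 4: CGA → Arg.
After the substitution the codon is CGC → Arg.
Both encode Arg, so the change is synonymous.

silent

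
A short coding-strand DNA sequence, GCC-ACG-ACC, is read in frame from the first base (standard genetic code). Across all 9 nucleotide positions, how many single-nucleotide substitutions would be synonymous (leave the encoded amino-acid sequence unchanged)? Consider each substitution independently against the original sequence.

Codon 1 (GCC, Ala): 3 synonymous substitutions.
Codon 2 (ACG, Thr): 3 synonymous substitutions.
Codon 3 (ACC, Thr): 3 synonymous substitutions.
Total: 3 + 3 + 3 = 9.

9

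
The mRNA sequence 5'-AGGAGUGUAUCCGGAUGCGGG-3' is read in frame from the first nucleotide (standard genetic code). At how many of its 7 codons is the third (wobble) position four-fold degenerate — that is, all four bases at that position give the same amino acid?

4

Codon 1 AGG (Arg): third position 2-fold.
Codon 2 AGU (Ser): third position 2-fold.
Codon 3 GUA (Val): third position 4-fold.
Codon 4 UCC (Ser): third position 4-fold.
Codon 5 GGA (Gly): third position 4-fold.
Codon 6 UGC (Cys): third position 2-fold.
Codon 7 GGG (Gly): third position 4-fold.
Four-fold degenerate third positions: 4.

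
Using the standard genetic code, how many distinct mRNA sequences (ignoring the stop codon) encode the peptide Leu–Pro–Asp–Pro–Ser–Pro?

4608

Leu: 6 codons.
Pro: 4 codons.
Asp: 2 codons.
Pro: 4 codons.
Ser: 6 codons.
Pro: 4 codons.
6 × 4 × 2 × 4 × 6 × 4 = 4608.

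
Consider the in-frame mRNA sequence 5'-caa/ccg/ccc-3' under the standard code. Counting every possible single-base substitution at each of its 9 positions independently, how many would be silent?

7

Codon 1 (CAA, Gln): 1 synonymous substitution.
Codon 2 (CCG, Pro): 3 synonymous substitutions.
Codon 3 (CCC, Pro): 3 synonymous substitutions.
Total: 1 + 3 + 3 = 7.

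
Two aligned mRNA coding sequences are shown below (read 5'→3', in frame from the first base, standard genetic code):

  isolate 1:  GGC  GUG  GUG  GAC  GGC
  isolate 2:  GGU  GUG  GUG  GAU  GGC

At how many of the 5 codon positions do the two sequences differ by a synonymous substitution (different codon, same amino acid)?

2

Codon 1: GGC Gly / GGU Gly — synonymous.
Codon 2: GUG Val / GUG Val — identical.
Codon 3: GUG Val / GUG Val — identical.
Codon 4: GAC Asp / GAU Asp — synonymous.
Codon 5: GGC Gly / GGC Gly — identical.
Synonymous differences: 2.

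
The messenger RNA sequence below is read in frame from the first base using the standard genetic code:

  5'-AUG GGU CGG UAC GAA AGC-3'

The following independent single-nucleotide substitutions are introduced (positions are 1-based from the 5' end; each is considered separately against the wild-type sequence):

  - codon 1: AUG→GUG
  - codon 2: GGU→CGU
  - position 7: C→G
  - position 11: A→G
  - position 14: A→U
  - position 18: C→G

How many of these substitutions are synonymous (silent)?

0

Codon 1: AUG (Met) → GUG (Val) — missense.
Codon 2: GGU (Gly) → CGU (Arg) — missense.
Codon 3: CGG (Arg) → GGG (Gly) — missense.
Codon 4: UAC (Tyr) → UGC (Cys) — missense.
Codon 5: GAA (Glu) → GUA (Val) — missense.
Codon 6: AGC (Ser) → AGG (Arg) — missense.
Synonymous: 0 of 6.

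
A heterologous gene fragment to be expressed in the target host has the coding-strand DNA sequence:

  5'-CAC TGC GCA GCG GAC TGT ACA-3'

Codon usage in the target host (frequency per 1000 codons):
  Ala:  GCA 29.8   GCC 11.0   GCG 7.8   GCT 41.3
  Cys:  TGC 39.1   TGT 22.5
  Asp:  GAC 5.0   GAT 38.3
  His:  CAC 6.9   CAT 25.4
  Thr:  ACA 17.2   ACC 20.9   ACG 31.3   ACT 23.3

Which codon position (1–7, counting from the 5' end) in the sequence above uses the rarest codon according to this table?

5

Codon 1 CAC (His): 6.9 per 1000.
Codon 2 TGC (Cys): 39.1 per 1000.
Codon 3 GCA (Ala): 29.8 per 1000.
Codon 4 GCG (Ala): 7.8 per 1000.
Codon 5 GAC (Asp): 5.0 per 1000.
Codon 6 TGT (Cys): 22.5 per 1000.
Codon 7 ACA (Thr): 17.2 per 1000.
Lowest frequency is 5.0 at codon 5.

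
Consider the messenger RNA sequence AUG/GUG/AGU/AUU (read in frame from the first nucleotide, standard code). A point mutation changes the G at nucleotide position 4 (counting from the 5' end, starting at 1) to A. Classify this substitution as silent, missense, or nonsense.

Position 4 falls in codon 2: GUG → Val.
After the substitution the codon is AUG → Met.
Val ≠ Met, so this is a missense mutation.

missense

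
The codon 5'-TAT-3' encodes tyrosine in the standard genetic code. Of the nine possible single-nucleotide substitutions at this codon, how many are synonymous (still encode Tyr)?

Position 1: none → 0 synonymous.
Position 2: none → 0 synonymous.
Position 3: TAC → 1 synonymous.
Total: 0 + 0 + 1 = 1.

1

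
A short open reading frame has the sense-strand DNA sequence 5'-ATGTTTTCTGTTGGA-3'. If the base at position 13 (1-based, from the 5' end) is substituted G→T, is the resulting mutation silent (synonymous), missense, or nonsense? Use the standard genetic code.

Position 13 falls in codon 5: GGA → Gly.
After the substitution the codon is TGA → Stop.
The new codon is a stop codon, so this is a nonsense mutation.

nonsense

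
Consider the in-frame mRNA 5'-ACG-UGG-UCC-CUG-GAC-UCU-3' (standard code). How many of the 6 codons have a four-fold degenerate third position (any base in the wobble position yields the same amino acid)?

Codon 1 ACG (Thr): third position 4-fold.
Codon 2 UGG (Trp): third position 1-fold.
Codon 3 UCC (Ser): third position 4-fold.
Codon 4 CUG (Leu): third position 4-fold.
Codon 5 GAC (Asp): third position 2-fold.
Codon 6 UCU (Ser): third position 4-fold.
Four-fold degenerate third positions: 4.

4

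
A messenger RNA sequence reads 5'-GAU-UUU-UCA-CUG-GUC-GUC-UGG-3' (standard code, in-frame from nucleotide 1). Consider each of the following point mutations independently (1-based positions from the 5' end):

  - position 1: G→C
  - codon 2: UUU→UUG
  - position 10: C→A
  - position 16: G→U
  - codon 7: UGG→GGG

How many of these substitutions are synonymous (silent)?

0

Codon 1: GAU (Asp) → CAU (His) — missense.
Codon 2: UUU (Phe) → UUG (Leu) — missense.
Codon 4: CUG (Leu) → AUG (Met) — missense.
Codon 6: GUC (Val) → UUC (Phe) — missense.
Codon 7: UGG (Trp) → GGG (Gly) — missense.
Synonymous: 0 of 5.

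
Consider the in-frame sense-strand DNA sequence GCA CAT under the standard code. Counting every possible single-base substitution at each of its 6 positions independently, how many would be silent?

4

Codon 1 (GCA, Ala): 3 synonymous substitutions.
Codon 2 (CAT, His): 1 synonymous substitution.
Total: 3 + 1 = 4.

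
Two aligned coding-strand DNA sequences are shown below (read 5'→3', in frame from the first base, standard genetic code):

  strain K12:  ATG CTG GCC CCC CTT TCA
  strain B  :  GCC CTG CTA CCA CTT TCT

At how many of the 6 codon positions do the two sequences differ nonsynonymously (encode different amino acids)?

Codon 1: ATG Met / GCC Ala — nonsynonymous.
Codon 2: CTG Leu / CTG Leu — identical.
Codon 3: GCC Ala / CTA Leu — nonsynonymous.
Codon 4: CCC Pro / CCA Pro — synonymous.
Codon 5: CTT Leu / CTT Leu — identical.
Codon 6: TCA Ser / TCT Ser — synonymous.
Nonsynonymous differences: 2.

2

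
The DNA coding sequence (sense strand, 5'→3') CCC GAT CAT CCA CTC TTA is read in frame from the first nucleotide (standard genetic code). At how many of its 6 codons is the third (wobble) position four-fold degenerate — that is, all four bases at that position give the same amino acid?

3

Codon 1 CCC (Pro): third position 4-fold.
Codon 2 GAT (Asp): third position 2-fold.
Codon 3 CAT (His): third position 2-fold.
Codon 4 CCA (Pro): third position 4-fold.
Codon 5 CTC (Leu): third position 4-fold.
Codon 6 TTA (Leu): third position 2-fold.
Four-fold degenerate third positions: 3.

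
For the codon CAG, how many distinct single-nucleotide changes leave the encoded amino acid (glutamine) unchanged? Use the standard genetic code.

Position 1: none → 0 synonymous.
Position 2: none → 0 synonymous.
Position 3: CAA → 1 synonymous.
Total: 0 + 0 + 1 = 1.

1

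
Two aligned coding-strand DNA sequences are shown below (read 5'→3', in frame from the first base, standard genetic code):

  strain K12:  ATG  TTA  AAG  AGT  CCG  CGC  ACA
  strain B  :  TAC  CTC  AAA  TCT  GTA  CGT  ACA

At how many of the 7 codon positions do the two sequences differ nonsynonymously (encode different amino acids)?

2

Codon 1: ATG Met / TAC Tyr — nonsynonymous.
Codon 2: TTA Leu / CTC Leu — synonymous.
Codon 3: AAG Lys / AAA Lys — synonymous.
Codon 4: AGT Ser / TCT Ser — synonymous.
Codon 5: CCG Pro / GTA Val — nonsynonymous.
Codon 6: CGC Arg / CGT Arg — synonymous.
Codon 7: ACA Thr / ACA Thr — identical.
Nonsynonymous differences: 2.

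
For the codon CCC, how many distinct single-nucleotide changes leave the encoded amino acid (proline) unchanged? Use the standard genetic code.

Position 1: none → 0 synonymous.
Position 2: none → 0 synonymous.
Position 3: CCT, CCA, CCG → 3 synonymous.
Total: 0 + 0 + 3 = 3.

3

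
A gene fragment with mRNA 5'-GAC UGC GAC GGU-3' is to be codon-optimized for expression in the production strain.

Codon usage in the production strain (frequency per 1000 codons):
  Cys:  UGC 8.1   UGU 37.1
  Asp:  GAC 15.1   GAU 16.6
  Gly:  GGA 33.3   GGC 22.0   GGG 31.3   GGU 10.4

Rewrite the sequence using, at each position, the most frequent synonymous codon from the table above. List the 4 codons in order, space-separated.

Codon 1 (Asp): best is GAU at 16.6.
Codon 2 (Cys): best is UGU at 37.1.
Codon 3 (Asp): best is GAU at 16.6.
Codon 4 (Gly): best is GGA at 33.3.

GAU UGU GAU GGA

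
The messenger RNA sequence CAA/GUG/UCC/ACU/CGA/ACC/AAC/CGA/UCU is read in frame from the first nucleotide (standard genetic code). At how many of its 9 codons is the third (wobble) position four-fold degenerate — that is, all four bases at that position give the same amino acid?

7

Codon 1 CAA (Gln): third position 2-fold.
Codon 2 GUG (Val): third position 4-fold.
Codon 3 UCC (Ser): third position 4-fold.
Codon 4 ACU (Thr): third position 4-fold.
Codon 5 CGA (Arg): third position 4-fold.
Codon 6 ACC (Thr): third position 4-fold.
Codon 7 AAC (Asn): third position 2-fold.
Codon 8 CGA (Arg): third position 4-fold.
Codon 9 UCU (Ser): third position 4-fold.
Four-fold degenerate third positions: 7.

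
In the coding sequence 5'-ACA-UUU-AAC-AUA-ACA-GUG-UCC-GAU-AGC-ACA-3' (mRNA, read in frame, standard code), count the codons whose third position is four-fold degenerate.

Codon 1 ACA (Thr): third position 4-fold.
Codon 2 UUU (Phe): third position 2-fold.
Codon 3 AAC (Asn): third position 2-fold.
Codon 4 AUA (Ile): third position 3-fold.
Codon 5 ACA (Thr): third position 4-fold.
Codon 6 GUG (Val): third position 4-fold.
Codon 7 UCC (Ser): third position 4-fold.
Codon 8 GAU (Asp): third position 2-fold.
Codon 9 AGC (Ser): third position 2-fold.
Codon 10 ACA (Thr): third position 4-fold.
Four-fold degenerate third positions: 5.

5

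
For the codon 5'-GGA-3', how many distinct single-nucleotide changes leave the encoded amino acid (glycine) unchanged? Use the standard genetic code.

Position 1: none → 0 synonymous.
Position 2: none → 0 synonymous.
Position 3: GGU, GGC, GGG → 3 synonymous.
Total: 0 + 0 + 3 = 3.

3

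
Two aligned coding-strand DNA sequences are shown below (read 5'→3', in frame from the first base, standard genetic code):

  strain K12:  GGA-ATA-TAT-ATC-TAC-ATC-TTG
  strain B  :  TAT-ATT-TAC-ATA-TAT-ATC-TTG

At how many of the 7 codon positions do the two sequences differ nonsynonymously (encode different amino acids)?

1

Codon 1: GGA Gly / TAT Tyr — nonsynonymous.
Codon 2: ATA Ile / ATT Ile — synonymous.
Codon 3: TAT Tyr / TAC Tyr — synonymous.
Codon 4: ATC Ile / ATA Ile — synonymous.
Codon 5: TAC Tyr / TAT Tyr — synonymous.
Codon 6: ATC Ile / ATC Ile — identical.
Codon 7: TTG Leu / TTG Leu — identical.
Nonsynonymous differences: 1.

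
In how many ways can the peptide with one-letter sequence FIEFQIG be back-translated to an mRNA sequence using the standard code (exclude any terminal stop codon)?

576

Phe: 2 codons.
Ile: 3 codons.
Glu: 2 codons.
Phe: 2 codons.
Gln: 2 codons.
Ile: 3 codons.
Gly: 4 codons.
2 × 3 × 2 × 2 × 2 × 3 × 4 = 576.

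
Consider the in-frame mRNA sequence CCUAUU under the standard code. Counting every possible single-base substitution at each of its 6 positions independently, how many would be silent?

Codon 1 (CCU, Pro): 3 synonymous substitutions.
Codon 2 (AUU, Ile): 2 synonymous substitutions.
Total: 3 + 2 = 5.

5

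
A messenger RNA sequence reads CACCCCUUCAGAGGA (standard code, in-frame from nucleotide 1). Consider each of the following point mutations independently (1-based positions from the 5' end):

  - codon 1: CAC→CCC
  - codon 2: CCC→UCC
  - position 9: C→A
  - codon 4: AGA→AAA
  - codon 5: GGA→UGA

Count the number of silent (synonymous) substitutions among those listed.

Codon 1: CAC (His) → CCC (Pro) — missense.
Codon 2: CCC (Pro) → UCC (Ser) — missense.
Codon 3: UUC (Phe) → UUA (Leu) — missense.
Codon 4: AGA (Arg) → AAA (Lys) — missense.
Codon 5: GGA (Gly) → UGA (Stop) — nonsense.
Synonymous: 0 of 5.

0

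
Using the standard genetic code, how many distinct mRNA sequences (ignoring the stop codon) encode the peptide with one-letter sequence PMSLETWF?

Pro: 4 codons.
Met: 1 codon.
Ser: 6 codons.
Leu: 6 codons.
Glu: 2 codons.
Thr: 4 codons.
Trp: 1 codon.
Phe: 2 codons.
4 × 1 × 6 × 6 × 2 × 4 × 1 × 2 = 2304.

2304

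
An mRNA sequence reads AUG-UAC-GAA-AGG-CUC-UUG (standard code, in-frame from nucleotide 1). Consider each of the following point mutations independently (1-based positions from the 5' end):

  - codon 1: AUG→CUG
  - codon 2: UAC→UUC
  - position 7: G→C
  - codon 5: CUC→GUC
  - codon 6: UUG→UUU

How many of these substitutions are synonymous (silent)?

Codon 1: AUG (Met) → CUG (Leu) — missense.
Codon 2: UAC (Tyr) → UUC (Phe) — missense.
Codon 3: GAA (Glu) → CAA (Gln) — missense.
Codon 5: CUC (Leu) → GUC (Val) — missense.
Codon 6: UUG (Leu) → UUU (Phe) — missense.
Synonymous: 0 of 5.

0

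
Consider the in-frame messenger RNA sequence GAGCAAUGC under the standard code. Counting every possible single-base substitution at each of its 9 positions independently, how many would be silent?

3

Codon 1 (GAG, Glu): 1 synonymous substitution.
Codon 2 (CAA, Gln): 1 synonymous substitution.
Codon 3 (UGC, Cys): 1 synonymous substitution.
Total: 1 + 1 + 1 = 3.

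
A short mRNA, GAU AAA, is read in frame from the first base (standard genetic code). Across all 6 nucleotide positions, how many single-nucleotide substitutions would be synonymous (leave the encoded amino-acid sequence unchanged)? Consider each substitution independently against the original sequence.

2

Codon 1 (GAU, Asp): 1 synonymous substitution.
Codon 2 (AAA, Lys): 1 synonymous substitution.
Total: 1 + 1 = 2.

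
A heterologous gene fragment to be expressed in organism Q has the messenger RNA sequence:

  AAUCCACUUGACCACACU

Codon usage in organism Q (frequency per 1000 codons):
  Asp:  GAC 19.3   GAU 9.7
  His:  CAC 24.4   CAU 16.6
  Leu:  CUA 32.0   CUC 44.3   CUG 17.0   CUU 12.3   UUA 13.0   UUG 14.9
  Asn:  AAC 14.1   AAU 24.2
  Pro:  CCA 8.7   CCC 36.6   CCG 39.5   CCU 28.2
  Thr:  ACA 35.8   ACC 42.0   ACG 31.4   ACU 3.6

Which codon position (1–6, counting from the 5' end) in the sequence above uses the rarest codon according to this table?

6

Codon 1 AAU (Asn): 24.2 per 1000.
Codon 2 CCA (Pro): 8.7 per 1000.
Codon 3 CUU (Leu): 12.3 per 1000.
Codon 4 GAC (Asp): 19.3 per 1000.
Codon 5 CAC (His): 24.4 per 1000.
Codon 6 ACU (Thr): 3.6 per 1000.
Lowest frequency is 3.6 at codon 6.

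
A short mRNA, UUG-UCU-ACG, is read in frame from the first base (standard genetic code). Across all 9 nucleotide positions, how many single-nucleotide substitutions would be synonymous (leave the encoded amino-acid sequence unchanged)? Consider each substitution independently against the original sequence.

Codon 1 (UUG, Leu): 2 synonymous substitutions.
Codon 2 (UCU, Ser): 3 synonymous substitutions.
Codon 3 (ACG, Thr): 3 synonymous substitutions.
Total: 2 + 3 + 3 = 8.

8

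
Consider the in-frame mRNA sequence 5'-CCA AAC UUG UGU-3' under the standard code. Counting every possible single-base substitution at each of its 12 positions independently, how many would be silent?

7

Codon 1 (CCA, Pro): 3 synonymous substitutions.
Codon 2 (AAC, Asn): 1 synonymous substitution.
Codon 3 (UUG, Leu): 2 synonymous substitutions.
Codon 4 (UGU, Cys): 1 synonymous substitution.
Total: 3 + 1 + 2 + 1 = 7.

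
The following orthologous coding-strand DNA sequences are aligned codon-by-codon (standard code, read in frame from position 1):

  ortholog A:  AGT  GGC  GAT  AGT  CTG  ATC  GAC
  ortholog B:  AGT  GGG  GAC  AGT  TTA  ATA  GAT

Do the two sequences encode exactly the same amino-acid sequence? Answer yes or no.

yes

Codon 1: AGT Ser / AGT Ser — identical.
Codon 2: GGC Gly / GGG Gly — synonymous.
Codon 3: GAT Asp / GAC Asp — synonymous.
Codon 4: AGT Ser / AGT Ser — identical.
Codon 5: CTG Leu / TTA Leu — synonymous.
Codon 6: ATC Ile / ATA Ile — synonymous.
Codon 7: GAC Asp / GAT Asp — synonymous.
Nonsynonymous differences: 0 → same protein.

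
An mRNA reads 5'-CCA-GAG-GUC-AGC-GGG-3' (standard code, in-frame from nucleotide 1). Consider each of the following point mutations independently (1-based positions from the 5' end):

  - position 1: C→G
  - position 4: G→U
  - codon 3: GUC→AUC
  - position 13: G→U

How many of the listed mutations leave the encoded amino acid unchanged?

0

Codon 1: CCA (Pro) → GCA (Ala) — missense.
Codon 2: GAG (Glu) → UAG (Stop) — nonsense.
Codon 3: GUC (Val) → AUC (Ile) — missense.
Codon 5: GGG (Gly) → UGG (Trp) — missense.
Synonymous: 0 of 4.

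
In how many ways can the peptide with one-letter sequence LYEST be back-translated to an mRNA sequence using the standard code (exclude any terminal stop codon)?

576

Leu: 6 codons.
Tyr: 2 codons.
Glu: 2 codons.
Ser: 6 codons.
Thr: 4 codons.
6 × 2 × 2 × 6 × 4 = 576.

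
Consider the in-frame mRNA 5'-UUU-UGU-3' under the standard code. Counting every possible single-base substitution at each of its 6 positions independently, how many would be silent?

Codon 1 (UUU, Phe): 1 synonymous substitution.
Codon 2 (UGU, Cys): 1 synonymous substitution.
Total: 1 + 1 = 2.

2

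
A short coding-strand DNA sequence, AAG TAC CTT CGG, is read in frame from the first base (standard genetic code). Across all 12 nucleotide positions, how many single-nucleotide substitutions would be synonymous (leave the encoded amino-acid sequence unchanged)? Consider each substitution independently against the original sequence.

9

Codon 1 (AAG, Lys): 1 synonymous substitution.
Codon 2 (TAC, Tyr): 1 synonymous substitution.
Codon 3 (CTT, Leu): 3 synonymous substitutions.
Codon 4 (CGG, Arg): 4 synonymous substitutions.
Total: 1 + 1 + 3 + 4 = 9.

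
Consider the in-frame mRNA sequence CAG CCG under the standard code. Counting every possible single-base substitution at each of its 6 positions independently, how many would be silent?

Codon 1 (CAG, Gln): 1 synonymous substitution.
Codon 2 (CCG, Pro): 3 synonymous substitutions.
Total: 1 + 3 = 4.

4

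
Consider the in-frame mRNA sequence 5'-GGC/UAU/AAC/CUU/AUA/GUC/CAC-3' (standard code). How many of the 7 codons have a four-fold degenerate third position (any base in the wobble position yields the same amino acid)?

Codon 1 GGC (Gly): third position 4-fold.
Codon 2 UAU (Tyr): third position 2-fold.
Codon 3 AAC (Asn): third position 2-fold.
Codon 4 CUU (Leu): third position 4-fold.
Codon 5 AUA (Ile): third position 3-fold.
Codon 6 GUC (Val): third position 4-fold.
Codon 7 CAC (His): third position 2-fold.
Four-fold degenerate third positions: 3.

3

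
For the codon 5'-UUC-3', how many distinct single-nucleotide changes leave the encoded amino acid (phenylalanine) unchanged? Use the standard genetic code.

Position 1: none → 0 synonymous.
Position 2: none → 0 synonymous.
Position 3: UUU → 1 synonymous.
Total: 0 + 0 + 1 = 1.

1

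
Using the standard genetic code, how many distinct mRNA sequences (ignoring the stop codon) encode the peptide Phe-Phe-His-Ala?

Phe: 2 codons.
Phe: 2 codons.
His: 2 codons.
Ala: 4 codons.
2 × 2 × 2 × 4 = 32.

32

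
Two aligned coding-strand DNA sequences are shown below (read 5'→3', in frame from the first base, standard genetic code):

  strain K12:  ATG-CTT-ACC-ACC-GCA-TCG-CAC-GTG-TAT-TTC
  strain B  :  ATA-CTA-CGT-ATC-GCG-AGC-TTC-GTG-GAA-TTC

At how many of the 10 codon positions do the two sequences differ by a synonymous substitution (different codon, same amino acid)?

Codon 1: ATG Met / ATA Ile — nonsynonymous.
Codon 2: CTT Leu / CTA Leu — synonymous.
Codon 3: ACC Thr / CGT Arg — nonsynonymous.
Codon 4: ACC Thr / ATC Ile — nonsynonymous.
Codon 5: GCA Ala / GCG Ala — synonymous.
Codon 6: TCG Ser / AGC Ser — synonymous.
Codon 7: CAC His / TTC Phe — nonsynonymous.
Codon 8: GTG Val / GTG Val — identical.
Codon 9: TAT Tyr / GAA Glu — nonsynonymous.
Codon 10: TTC Phe / TTC Phe — identical.
Synonymous differences: 3.

3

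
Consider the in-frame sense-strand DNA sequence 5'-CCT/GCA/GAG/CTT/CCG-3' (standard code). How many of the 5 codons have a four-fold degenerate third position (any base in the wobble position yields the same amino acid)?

4

Codon 1 CCT (Pro): third position 4-fold.
Codon 2 GCA (Ala): third position 4-fold.
Codon 3 GAG (Glu): third position 2-fold.
Codon 4 CTT (Leu): third position 4-fold.
Codon 5 CCG (Pro): third position 4-fold.
Four-fold degenerate third positions: 4.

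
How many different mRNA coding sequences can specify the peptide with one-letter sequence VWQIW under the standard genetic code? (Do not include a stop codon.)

24

Val: 4 codons.
Trp: 1 codon.
Gln: 2 codons.
Ile: 3 codons.
Trp: 1 codon.
4 × 1 × 2 × 3 × 1 = 24.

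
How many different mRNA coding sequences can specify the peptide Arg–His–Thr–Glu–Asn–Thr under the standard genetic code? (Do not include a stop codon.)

Arg: 6 codons.
His: 2 codons.
Thr: 4 codons.
Glu: 2 codons.
Asn: 2 codons.
Thr: 4 codons.
6 × 2 × 4 × 2 × 2 × 4 = 768.

768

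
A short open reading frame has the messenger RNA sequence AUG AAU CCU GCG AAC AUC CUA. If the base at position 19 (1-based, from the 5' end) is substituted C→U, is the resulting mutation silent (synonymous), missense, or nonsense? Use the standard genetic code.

Position 19 falls in codon 7: CUA → Leu.
After the substitution the codon is UUA → Leu.
Both encode Leu, so the change is synonymous.

silent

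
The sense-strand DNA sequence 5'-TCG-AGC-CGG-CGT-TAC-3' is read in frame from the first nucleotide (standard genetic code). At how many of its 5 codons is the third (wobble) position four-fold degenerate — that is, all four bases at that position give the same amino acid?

Codon 1 TCG (Ser): third position 4-fold.
Codon 2 AGC (Ser): third position 2-fold.
Codon 3 CGG (Arg): third position 4-fold.
Codon 4 CGT (Arg): third position 4-fold.
Codon 5 TAC (Tyr): third position 2-fold.
Four-fold degenerate third positions: 3.

3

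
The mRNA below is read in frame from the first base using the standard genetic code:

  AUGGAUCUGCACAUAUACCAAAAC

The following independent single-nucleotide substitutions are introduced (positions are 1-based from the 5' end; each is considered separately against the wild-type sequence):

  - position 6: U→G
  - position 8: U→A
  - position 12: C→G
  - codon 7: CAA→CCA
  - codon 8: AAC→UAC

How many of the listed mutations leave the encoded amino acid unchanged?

Codon 2: GAU (Asp) → GAG (Glu) — missense.
Codon 3: CUG (Leu) → CAG (Gln) — missense.
Codon 4: CAC (His) → CAG (Gln) — missense.
Codon 7: CAA (Gln) → CCA (Pro) — missense.
Codon 8: AAC (Asn) → UAC (Tyr) — missense.
Synonymous: 0 of 5.

0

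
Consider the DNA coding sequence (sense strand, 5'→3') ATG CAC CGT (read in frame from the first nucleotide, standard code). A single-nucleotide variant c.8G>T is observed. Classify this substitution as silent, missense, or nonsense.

missense

Position 8 falls in codon 3: CGT → Arg.
After the substitution the codon is CTT → Leu.
Arg ≠ Leu, so this is a missense mutation.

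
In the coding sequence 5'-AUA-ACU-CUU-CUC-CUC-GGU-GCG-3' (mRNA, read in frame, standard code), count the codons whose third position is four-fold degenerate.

Codon 1 AUA (Ile): third position 3-fold.
Codon 2 ACU (Thr): third position 4-fold.
Codon 3 CUU (Leu): third position 4-fold.
Codon 4 CUC (Leu): third position 4-fold.
Codon 5 CUC (Leu): third position 4-fold.
Codon 6 GGU (Gly): third position 4-fold.
Codon 7 GCG (Ala): third position 4-fold.
Four-fold degenerate third positions: 6.

6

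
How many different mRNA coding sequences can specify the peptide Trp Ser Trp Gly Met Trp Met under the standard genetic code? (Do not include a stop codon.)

24

Trp: 1 codon.
Ser: 6 codons.
Trp: 1 codon.
Gly: 4 codons.
Met: 1 codon.
Trp: 1 codon.
Met: 1 codon.
1 × 6 × 1 × 4 × 1 × 1 × 1 = 24.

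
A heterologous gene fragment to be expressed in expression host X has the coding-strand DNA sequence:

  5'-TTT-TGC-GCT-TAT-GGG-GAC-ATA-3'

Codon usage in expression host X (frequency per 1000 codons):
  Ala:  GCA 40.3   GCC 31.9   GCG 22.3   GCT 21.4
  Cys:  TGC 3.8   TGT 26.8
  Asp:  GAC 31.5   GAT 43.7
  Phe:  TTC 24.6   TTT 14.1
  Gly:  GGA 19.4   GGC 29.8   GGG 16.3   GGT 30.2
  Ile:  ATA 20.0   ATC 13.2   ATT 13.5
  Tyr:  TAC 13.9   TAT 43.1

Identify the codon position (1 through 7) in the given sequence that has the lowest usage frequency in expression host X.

2

Codon 1 TTT (Phe): 14.1 per 1000.
Codon 2 TGC (Cys): 3.8 per 1000.
Codon 3 GCT (Ala): 21.4 per 1000.
Codon 4 TAT (Tyr): 43.1 per 1000.
Codon 5 GGG (Gly): 16.3 per 1000.
Codon 6 GAC (Asp): 31.5 per 1000.
Codon 7 ATA (Ile): 20.0 per 1000.
Lowest frequency is 3.8 at codon 2.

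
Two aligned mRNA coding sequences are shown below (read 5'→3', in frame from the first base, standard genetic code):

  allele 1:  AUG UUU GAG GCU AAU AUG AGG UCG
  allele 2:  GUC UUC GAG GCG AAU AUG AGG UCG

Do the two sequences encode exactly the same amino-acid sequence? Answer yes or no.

no

Codon 1: AUG Met / GUC Val — nonsynonymous.
Codon 2: UUU Phe / UUC Phe — synonymous.
Codon 3: GAG Glu / GAG Glu — identical.
Codon 4: GCU Ala / GCG Ala — synonymous.
Codon 5: AAU Asn / AAU Asn — identical.
Codon 6: AUG Met / AUG Met — identical.
Codon 7: AGG Arg / AGG Arg — identical.
Codon 8: UCG Ser / UCG Ser — identical.
Nonsynonymous differences: 1 → different protein.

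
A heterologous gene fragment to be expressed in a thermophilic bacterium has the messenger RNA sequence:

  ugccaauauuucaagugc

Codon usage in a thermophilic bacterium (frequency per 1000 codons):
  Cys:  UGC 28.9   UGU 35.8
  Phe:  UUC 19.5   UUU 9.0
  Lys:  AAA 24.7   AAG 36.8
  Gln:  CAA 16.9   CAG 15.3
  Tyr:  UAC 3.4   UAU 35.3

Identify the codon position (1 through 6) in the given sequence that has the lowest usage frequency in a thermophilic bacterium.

Codon 1 UGC (Cys): 28.9 per 1000.
Codon 2 CAA (Gln): 16.9 per 1000.
Codon 3 UAU (Tyr): 35.3 per 1000.
Codon 4 UUC (Phe): 19.5 per 1000.
Codon 5 AAG (Lys): 36.8 per 1000.
Codon 6 UGC (Cys): 28.9 per 1000.
Lowest frequency is 16.9 at codon 2.

2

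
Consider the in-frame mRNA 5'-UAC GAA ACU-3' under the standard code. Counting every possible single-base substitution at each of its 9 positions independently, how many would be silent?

Codon 1 (UAC, Tyr): 1 synonymous substitution.
Codon 2 (GAA, Glu): 1 synonymous substitution.
Codon 3 (ACU, Thr): 3 synonymous substitutions.
Total: 1 + 1 + 3 = 5.

5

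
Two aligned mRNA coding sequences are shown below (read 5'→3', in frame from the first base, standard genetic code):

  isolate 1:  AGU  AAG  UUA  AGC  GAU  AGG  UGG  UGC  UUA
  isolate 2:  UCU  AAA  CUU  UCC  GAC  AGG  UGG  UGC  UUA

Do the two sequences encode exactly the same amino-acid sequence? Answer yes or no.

Codon 1: AGU Ser / UCU Ser — synonymous.
Codon 2: AAG Lys / AAA Lys — synonymous.
Codon 3: UUA Leu / CUU Leu — synonymous.
Codon 4: AGC Ser / UCC Ser — synonymous.
Codon 5: GAU Asp / GAC Asp — synonymous.
Codon 6: AGG Arg / AGG Arg — identical.
Codon 7: UGG Trp / UGG Trp — identical.
Codon 8: UGC Cys / UGC Cys — identical.
Codon 9: UUA Leu / UUA Leu — identical.
Nonsynonymous differences: 0 → same protein.

yes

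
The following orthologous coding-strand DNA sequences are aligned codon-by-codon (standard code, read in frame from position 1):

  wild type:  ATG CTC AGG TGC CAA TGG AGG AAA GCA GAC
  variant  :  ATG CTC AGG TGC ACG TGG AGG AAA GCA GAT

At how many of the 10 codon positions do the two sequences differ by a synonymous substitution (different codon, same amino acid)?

1

Codon 1: ATG Met / ATG Met — identical.
Codon 2: CTC Leu / CTC Leu — identical.
Codon 3: AGG Arg / AGG Arg — identical.
Codon 4: TGC Cys / TGC Cys — identical.
Codon 5: CAA Gln / ACG Thr — nonsynonymous.
Codon 6: TGG Trp / TGG Trp — identical.
Codon 7: AGG Arg / AGG Arg — identical.
Codon 8: AAA Lys / AAA Lys — identical.
Codon 9: GCA Ala / GCA Ala — identical.
Codon 10: GAC Asp / GAT Asp — synonymous.
Synonymous differences: 1.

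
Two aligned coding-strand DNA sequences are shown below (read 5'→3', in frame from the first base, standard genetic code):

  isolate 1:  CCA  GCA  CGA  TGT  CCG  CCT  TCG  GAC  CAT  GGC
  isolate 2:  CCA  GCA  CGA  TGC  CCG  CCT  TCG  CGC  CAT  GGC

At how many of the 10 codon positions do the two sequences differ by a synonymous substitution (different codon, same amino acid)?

Codon 1: CCA Pro / CCA Pro — identical.
Codon 2: GCA Ala / GCA Ala — identical.
Codon 3: CGA Arg / CGA Arg — identical.
Codon 4: TGT Cys / TGC Cys — synonymous.
Codon 5: CCG Pro / CCG Pro — identical.
Codon 6: CCT Pro / CCT Pro — identical.
Codon 7: TCG Ser / TCG Ser — identical.
Codon 8: GAC Asp / CGC Arg — nonsynonymous.
Codon 9: CAT His / CAT His — identical.
Codon 10: GGC Gly / GGC Gly — identical.
Synonymous differences: 1.

1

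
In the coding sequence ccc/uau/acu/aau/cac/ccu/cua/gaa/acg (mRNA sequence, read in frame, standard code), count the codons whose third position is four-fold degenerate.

5

Codon 1 CCC (Pro): third position 4-fold.
Codon 2 UAU (Tyr): third position 2-fold.
Codon 3 ACU (Thr): third position 4-fold.
Codon 4 AAU (Asn): third position 2-fold.
Codon 5 CAC (His): third position 2-fold.
Codon 6 CCU (Pro): third position 4-fold.
Codon 7 CUA (Leu): third position 4-fold.
Codon 8 GAA (Glu): third position 2-fold.
Codon 9 ACG (Thr): third position 4-fold.
Four-fold degenerate third positions: 5.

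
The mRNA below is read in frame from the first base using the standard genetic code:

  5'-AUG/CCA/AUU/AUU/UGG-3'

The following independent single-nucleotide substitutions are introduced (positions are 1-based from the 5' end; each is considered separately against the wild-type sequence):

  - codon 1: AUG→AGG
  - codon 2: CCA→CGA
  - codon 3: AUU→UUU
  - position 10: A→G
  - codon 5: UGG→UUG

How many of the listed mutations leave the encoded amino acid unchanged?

0

Codon 1: AUG (Met) → AGG (Arg) — missense.
Codon 2: CCA (Pro) → CGA (Arg) — missense.
Codon 3: AUU (Ile) → UUU (Phe) — missense.
Codon 4: AUU (Ile) → GUU (Val) — missense.
Codon 5: UGG (Trp) → UUG (Leu) — missense.
Synonymous: 0 of 5.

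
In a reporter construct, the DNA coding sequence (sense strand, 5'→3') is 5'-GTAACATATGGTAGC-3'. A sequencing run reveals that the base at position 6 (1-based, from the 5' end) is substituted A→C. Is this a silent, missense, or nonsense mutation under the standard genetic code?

silent

Position 6 falls in codon 2: ACA → Thr.
After the substitution the codon is ACC → Thr.
Both encode Thr, so the change is synonymous.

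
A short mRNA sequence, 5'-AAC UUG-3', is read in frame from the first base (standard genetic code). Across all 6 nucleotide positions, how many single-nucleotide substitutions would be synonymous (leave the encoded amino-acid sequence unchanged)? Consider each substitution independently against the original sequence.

Codon 1 (AAC, Asn): 1 synonymous substitution.
Codon 2 (UUG, Leu): 2 synonymous substitutions.
Total: 1 + 2 = 3.

3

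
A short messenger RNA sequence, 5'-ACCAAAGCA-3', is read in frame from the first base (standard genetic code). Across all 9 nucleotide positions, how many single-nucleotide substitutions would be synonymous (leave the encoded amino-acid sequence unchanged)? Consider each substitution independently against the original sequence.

Codon 1 (ACC, Thr): 3 synonymous substitutions.
Codon 2 (AAA, Lys): 1 synonymous substitution.
Codon 3 (GCA, Ala): 3 synonymous substitutions.
Total: 3 + 1 + 3 = 7.

7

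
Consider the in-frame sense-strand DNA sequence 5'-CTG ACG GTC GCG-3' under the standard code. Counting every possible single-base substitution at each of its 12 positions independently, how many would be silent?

Codon 1 (CTG, Leu): 4 synonymous substitutions.
Codon 2 (ACG, Thr): 3 synonymous substitutions.
Codon 3 (GTC, Val): 3 synonymous substitutions.
Codon 4 (GCG, Ala): 3 synonymous substitutions.
Total: 4 + 3 + 3 + 3 = 13.

13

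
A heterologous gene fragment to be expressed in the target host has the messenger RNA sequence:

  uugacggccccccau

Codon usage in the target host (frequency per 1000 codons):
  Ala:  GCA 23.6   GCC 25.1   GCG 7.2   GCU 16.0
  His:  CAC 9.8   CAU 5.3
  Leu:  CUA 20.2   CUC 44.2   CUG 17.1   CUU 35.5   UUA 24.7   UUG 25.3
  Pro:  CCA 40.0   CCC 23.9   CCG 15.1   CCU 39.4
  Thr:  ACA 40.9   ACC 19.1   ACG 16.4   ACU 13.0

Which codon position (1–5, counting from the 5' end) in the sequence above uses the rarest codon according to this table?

Codon 1 UUG (Leu): 25.3 per 1000.
Codon 2 ACG (Thr): 16.4 per 1000.
Codon 3 GCC (Ala): 25.1 per 1000.
Codon 4 CCC (Pro): 23.9 per 1000.
Codon 5 CAU (His): 5.3 per 1000.
Lowest frequency is 5.3 at codon 5.

5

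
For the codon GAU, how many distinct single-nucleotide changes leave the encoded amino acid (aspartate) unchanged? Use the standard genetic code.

1

Position 1: none → 0 synonymous.
Position 2: none → 0 synonymous.
Position 3: GAC → 1 synonymous.
Total: 0 + 0 + 1 = 1.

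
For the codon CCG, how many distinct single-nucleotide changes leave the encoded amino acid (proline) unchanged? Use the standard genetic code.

3

Position 1: none → 0 synonymous.
Position 2: none → 0 synonymous.
Position 3: CCU, CCC, CCA → 3 synonymous.
Total: 0 + 0 + 3 = 3.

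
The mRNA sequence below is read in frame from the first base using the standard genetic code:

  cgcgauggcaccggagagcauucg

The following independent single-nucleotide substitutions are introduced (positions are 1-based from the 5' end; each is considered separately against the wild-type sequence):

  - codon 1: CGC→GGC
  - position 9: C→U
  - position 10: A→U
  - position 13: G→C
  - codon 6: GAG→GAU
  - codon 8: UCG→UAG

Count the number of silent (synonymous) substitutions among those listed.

Codon 1: CGC (Arg) → GGC (Gly) — missense.
Codon 3: GGC (Gly) → GGU (Gly) — synonymous.
Codon 4: ACC (Thr) → UCC (Ser) — missense.
Codon 5: GGA (Gly) → CGA (Arg) — missense.
Codon 6: GAG (Glu) → GAU (Asp) — missense.
Codon 8: UCG (Ser) → UAG (Stop) — nonsense.
Synonymous: 1 of 6.

1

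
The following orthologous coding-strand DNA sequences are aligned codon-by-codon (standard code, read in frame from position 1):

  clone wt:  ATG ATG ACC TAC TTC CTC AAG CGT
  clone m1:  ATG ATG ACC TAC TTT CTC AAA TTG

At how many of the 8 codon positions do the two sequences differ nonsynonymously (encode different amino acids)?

Codon 1: ATG Met / ATG Met — identical.
Codon 2: ATG Met / ATG Met — identical.
Codon 3: ACC Thr / ACC Thr — identical.
Codon 4: TAC Tyr / TAC Tyr — identical.
Codon 5: TTC Phe / TTT Phe — synonymous.
Codon 6: CTC Leu / CTC Leu — identical.
Codon 7: AAG Lys / AAA Lys — synonymous.
Codon 8: CGT Arg / TTG Leu — nonsynonymous.
Nonsynonymous differences: 1.

1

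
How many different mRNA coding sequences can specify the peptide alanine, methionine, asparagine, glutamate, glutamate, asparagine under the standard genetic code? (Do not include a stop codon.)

Ala: 4 codons.
Met: 1 codon.
Asn: 2 codons.
Glu: 2 codons.
Glu: 2 codons.
Asn: 2 codons.
4 × 1 × 2 × 2 × 2 × 2 = 64.

64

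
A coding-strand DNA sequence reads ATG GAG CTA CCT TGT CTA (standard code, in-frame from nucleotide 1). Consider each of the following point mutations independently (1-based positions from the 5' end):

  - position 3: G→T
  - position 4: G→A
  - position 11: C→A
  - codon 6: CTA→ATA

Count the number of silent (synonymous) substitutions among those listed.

Codon 1: ATG (Met) → ATT (Ile) — missense.
Codon 2: GAG (Glu) → AAG (Lys) — missense.
Codon 4: CCT (Pro) → CAT (His) — missense.
Codon 6: CTA (Leu) → ATA (Ile) — missense.
Synonymous: 0 of 4.

0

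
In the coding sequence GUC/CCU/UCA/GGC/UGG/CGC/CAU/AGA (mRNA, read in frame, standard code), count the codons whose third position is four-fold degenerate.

Codon 1 GUC (Val): third position 4-fold.
Codon 2 CCU (Pro): third position 4-fold.
Codon 3 UCA (Ser): third position 4-fold.
Codon 4 GGC (Gly): third position 4-fold.
Codon 5 UGG (Trp): third position 1-fold.
Codon 6 CGC (Arg): third position 4-fold.
Codon 7 CAU (His): third position 2-fold.
Codon 8 AGA (Arg): third position 2-fold.
Four-fold degenerate third positions: 5.

5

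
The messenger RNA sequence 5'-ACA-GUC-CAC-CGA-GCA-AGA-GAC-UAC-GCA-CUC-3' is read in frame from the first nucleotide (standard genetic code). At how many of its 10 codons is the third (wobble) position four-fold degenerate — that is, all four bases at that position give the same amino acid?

6

Codon 1 ACA (Thr): third position 4-fold.
Codon 2 GUC (Val): third position 4-fold.
Codon 3 CAC (His): third position 2-fold.
Codon 4 CGA (Arg): third position 4-fold.
Codon 5 GCA (Ala): third position 4-fold.
Codon 6 AGA (Arg): third position 2-fold.
Codon 7 GAC (Asp): third position 2-fold.
Codon 8 UAC (Tyr): third position 2-fold.
Codon 9 GCA (Ala): third position 4-fold.
Codon 10 CUC (Leu): third position 4-fold.
Four-fold degenerate third positions: 6.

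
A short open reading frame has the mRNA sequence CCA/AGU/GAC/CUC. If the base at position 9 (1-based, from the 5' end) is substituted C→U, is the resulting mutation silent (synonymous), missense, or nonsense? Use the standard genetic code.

Position 9 falls in codon 3: GAC → Asp.
After the substitution the codon is GAU → Asp.
Both encode Asp, so the change is synonymous.

silent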